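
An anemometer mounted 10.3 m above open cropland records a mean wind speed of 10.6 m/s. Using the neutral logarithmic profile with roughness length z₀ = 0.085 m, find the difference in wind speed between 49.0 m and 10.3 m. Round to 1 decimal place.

Log law: V₂ = V₁ · ln(z₂/z₀)/ln(z₁/z₀) = 10.6 × 6.3569/4.7972 = 14.0463 m/s
ΔV = 14.0463 − 10.6 = 3.4463 m/s

3.4 m/s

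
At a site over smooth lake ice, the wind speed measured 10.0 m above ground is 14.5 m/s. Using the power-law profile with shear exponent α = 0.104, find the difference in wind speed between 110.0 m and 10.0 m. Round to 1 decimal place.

Power law: V₂ = V₁ · (z₂/z₁)^α = 14.5 × (11.0000)^0.104 = 18.6068 m/s
ΔV = 18.6068 − 14.5 = 4.1068 m/s

4.1 m/s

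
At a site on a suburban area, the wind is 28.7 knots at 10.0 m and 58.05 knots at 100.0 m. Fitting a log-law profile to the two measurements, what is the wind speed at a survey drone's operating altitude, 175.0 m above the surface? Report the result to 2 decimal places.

65.18 knots

Log law: V ∝ ln(z/z₀). From the pair, with r = V₁/V₂ = 0.49440,
ln z₀ = (ln z₁ − r·ln z₂)/(1 − r) = (2.3026 − 0.49440×4.6052)/0.50560 = 0.0510 → z₀ = 1.052 m
V₃ = V₁ · ln(z₃/z₀)/ln(z₁/z₀) = 28.7 × 5.1138/2.2516 = 65.1832 knots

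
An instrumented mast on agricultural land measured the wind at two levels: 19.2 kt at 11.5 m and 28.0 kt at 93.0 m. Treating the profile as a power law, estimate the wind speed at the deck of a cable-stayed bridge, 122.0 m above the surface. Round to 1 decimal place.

29.4 kt

First find α: α = ln(V₂/V₁)/ln(z₂/z₁) = ln(28.0/19.2)/ln(93.0/11.5) = 0.37729/2.09025 = 0.1805
Extrapolate from 93.0 m to 122.0 m: V₃ = 28.0 × (122.0/93.0)^0.1805 = 28.0 × 1.0502 = 29.4059 kt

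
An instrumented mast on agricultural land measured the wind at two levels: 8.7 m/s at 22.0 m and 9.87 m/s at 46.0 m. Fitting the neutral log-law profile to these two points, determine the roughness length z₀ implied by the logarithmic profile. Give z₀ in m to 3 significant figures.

z₀ ≈ 0.0913 m

Log law: V(z) ∝ ln(z/z₀). With r = V₁/V₂ = 8.7/9.87 = 0.88146,
r · ln(z₂/z₀) = ln(z₁/z₀) ⇒ ln z₀ = (ln z₁ − r·ln z₂)/(1 − r)
ln z₀ = (3.09104 − 0.88146×3.82864) / 0.11854 = -2.3937
z₀ = exp(-2.3937) = 0.09129 m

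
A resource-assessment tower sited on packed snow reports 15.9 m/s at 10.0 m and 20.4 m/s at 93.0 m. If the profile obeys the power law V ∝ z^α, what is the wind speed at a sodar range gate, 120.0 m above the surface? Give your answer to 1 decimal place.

First find α: α = ln(V₂/V₁)/ln(z₂/z₁) = ln(20.4/15.9)/ln(93.0/10.0) = 0.24922/2.23001 = 0.1118
Extrapolate from 93.0 m to 120.0 m: V₃ = 20.4 × (120.0/93.0)^0.1118 = 20.4 × 1.0289 = 20.9895 m/s

21.0 m/s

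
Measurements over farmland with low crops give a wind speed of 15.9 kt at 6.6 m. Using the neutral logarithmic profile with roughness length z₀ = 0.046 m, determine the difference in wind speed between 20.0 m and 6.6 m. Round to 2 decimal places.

3.55 kt

Log law: V₂ = V₁ · ln(z₂/z₀)/ln(z₁/z₀) = 15.9 × 6.0748/4.9662 = 19.4496 kt
ΔV = 19.4496 − 15.9 = 3.5496 kt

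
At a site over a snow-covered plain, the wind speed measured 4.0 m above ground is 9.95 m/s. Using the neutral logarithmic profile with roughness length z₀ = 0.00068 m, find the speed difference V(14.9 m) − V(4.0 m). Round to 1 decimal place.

1.5 m/s

Log law: V₂ = V₁ · ln(z₂/z₀)/ln(z₁/z₀) = 9.95 × 9.9948/8.6797 = 11.4575 m/s
ΔV = 11.4575 − 9.95 = 1.5075 m/s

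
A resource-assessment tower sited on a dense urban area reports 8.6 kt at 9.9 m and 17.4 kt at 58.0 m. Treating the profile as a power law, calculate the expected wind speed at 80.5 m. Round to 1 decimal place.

19.8 kt

First find α: α = ln(V₂/V₁)/ln(z₂/z₁) = ln(17.4/8.6)/ln(58.0/9.9) = 0.70471/1.76791 = 0.3986
Extrapolate from 58.0 m to 80.5 m: V₃ = 17.4 × (80.5/58.0)^0.3986 = 17.4 × 1.1396 = 19.8289 kt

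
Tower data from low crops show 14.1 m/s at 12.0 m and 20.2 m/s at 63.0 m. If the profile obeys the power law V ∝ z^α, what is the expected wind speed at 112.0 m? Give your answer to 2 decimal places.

22.88 m/s

First find α: α = ln(V₂/V₁)/ln(z₂/z₁) = ln(20.2/14.1)/ln(63.0/12.0) = 0.35951/1.65823 = 0.2168
Extrapolate from 63.0 m to 112.0 m: V₃ = 20.2 × (112.0/63.0)^0.2168 = 20.2 × 1.1329 = 22.8837 m/s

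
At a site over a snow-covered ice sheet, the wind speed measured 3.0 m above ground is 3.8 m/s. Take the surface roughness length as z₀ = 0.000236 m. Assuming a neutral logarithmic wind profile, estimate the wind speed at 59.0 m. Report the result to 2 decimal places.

Log law: V(z) ∝ ln(z/z₀), so V₂/V₁ = ln(z₂/z₀) / ln(z₁/z₀).
ln(59.0/0.000236) = 12.4292, ln(3.0/0.000236) = 9.4503
V₂ = 3.8 × 12.4292/9.4503 = 3.8 × 1.3152 = 4.9978 m/s

5.00 m/s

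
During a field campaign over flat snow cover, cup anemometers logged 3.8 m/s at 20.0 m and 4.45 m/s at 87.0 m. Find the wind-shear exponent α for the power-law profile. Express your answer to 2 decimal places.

α ≈ 0.11

Power law: V₂/V₁ = (z₂/z₁)^α ⇒ α = ln(V₂/V₁) / ln(z₂/z₁)
α = ln(4.45/3.8) / ln(87.0/20.0) = ln(1.1711) / ln(4.3500)
  = 0.15790 / 1.47018 = 0.10740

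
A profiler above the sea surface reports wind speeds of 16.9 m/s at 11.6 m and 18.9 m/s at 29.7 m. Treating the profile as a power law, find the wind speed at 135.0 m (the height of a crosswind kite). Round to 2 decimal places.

22.63 m/s

First find α: α = ln(V₂/V₁)/ln(z₂/z₁) = ln(18.9/16.9)/ln(29.7/11.6) = 0.11185/0.94014 = 0.1190
Extrapolate from 29.7 m to 135.0 m: V₃ = 18.9 × (135.0/29.7)^0.1190 = 18.9 × 1.1974 = 22.6305 m/s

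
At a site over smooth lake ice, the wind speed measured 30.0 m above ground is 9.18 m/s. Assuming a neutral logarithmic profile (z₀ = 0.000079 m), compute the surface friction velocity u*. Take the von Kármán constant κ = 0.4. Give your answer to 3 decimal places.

Log law: V(z) = (u*/κ) · ln(z/z₀) ⇒ u* = κ · V / ln(z/z₀)
u* = 0.4 × 9.18 / ln(30.0/0.000079) = 0.4 × 9.18 / 12.8473
   = 3.6720 / 12.8473 = 0.2858 m/s

u* ≈ 0.286 m/s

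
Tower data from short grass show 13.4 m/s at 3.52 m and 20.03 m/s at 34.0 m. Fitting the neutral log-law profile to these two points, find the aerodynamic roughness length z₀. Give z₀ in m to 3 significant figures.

Log law: V(z) ∝ ln(z/z₀). With r = V₁/V₂ = 13.4/20.03 = 0.66900,
r · ln(z₂/z₀) = ln(z₁/z₀) ⇒ ln z₀ = (ln z₁ − r·ln z₂)/(1 − r)
ln z₀ = (1.25846 − 0.66900×3.52636) / 0.33100 = -3.3252
z₀ = exp(-3.3252) = 0.03596 m

z₀ ≈ 0.0360 m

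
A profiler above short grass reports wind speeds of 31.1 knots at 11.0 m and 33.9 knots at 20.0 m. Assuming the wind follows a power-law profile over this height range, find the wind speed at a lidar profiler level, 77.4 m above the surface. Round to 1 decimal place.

41.2 knots

First find α: α = ln(V₂/V₁)/ln(z₂/z₁) = ln(33.9/31.1)/ln(20.0/11.0) = 0.08621/0.59784 = 0.1442
Extrapolate from 20.0 m to 77.4 m: V₃ = 33.9 × (77.4/20.0)^0.1442 = 33.9 × 1.2155 = 41.2047 knots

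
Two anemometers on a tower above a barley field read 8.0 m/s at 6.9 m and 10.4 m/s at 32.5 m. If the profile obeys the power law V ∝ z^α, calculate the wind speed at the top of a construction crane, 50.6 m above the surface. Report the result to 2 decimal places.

11.21 m/s

First find α: α = ln(V₂/V₁)/ln(z₂/z₁) = ln(10.4/8.0)/ln(32.5/6.9) = 0.26236/1.54972 = 0.1693
Extrapolate from 32.5 m to 50.6 m: V₃ = 10.4 × (50.6/32.5)^0.1693 = 10.4 × 1.0778 = 11.2094 m/s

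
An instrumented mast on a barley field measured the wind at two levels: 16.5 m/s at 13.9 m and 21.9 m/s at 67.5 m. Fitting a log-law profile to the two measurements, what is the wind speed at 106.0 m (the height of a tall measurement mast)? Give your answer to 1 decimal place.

23.4 m/s

Log law: V ∝ ln(z/z₀). From the pair, with r = V₁/V₂ = 0.75342,
ln z₀ = (ln z₁ − r·ln z₂)/(1 − r) = (2.6319 − 0.75342×4.2121)/0.24658 = -2.1966 → z₀ = 0.1112 m
V₃ = V₁ · ln(z₃/z₀)/ln(z₁/z₀) = 16.5 × 6.8601/4.8285 = 23.4422 m/s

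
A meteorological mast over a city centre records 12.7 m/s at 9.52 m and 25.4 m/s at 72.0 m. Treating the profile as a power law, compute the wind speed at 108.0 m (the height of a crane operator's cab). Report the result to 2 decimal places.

First find α: α = ln(V₂/V₁)/ln(z₂/z₁) = ln(25.4/12.7)/ln(72.0/9.52) = 0.69315/2.02327 = 0.3426
Extrapolate from 72.0 m to 108.0 m: V₃ = 25.4 × (108.0/72.0)^0.3426 = 25.4 × 1.1490 = 29.1850 m/s

29.19 m/s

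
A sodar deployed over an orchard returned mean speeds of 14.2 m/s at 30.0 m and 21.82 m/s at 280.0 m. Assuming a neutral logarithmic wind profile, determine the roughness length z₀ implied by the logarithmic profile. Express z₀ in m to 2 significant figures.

Log law: V(z) ∝ ln(z/z₀). With r = V₁/V₂ = 14.2/21.82 = 0.65078,
r · ln(z₂/z₀) = ln(z₁/z₀) ⇒ ln z₀ = (ln z₁ − r·ln z₂)/(1 − r)
ln z₀ = (3.40120 − 0.65078×5.63479) / 0.34922 = -0.7611
z₀ = exp(-0.7611) = 0.4671 m

z₀ ≈ 0.47 m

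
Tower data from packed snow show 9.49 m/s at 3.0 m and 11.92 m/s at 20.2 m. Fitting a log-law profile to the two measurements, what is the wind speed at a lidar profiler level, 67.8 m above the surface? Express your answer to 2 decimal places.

13.46 m/s

Log law: V ∝ ln(z/z₀). From the pair, with r = V₁/V₂ = 0.79614,
ln z₀ = (ln z₁ − r·ln z₂)/(1 − r) = (1.0986 − 0.79614×3.0057)/0.20386 = -6.3492 → z₀ = 0.001748 m
V₃ = V₁ · ln(z₃/z₀)/ln(z₁/z₀) = 9.49 × 10.5657/7.4478 = 13.4629 m/s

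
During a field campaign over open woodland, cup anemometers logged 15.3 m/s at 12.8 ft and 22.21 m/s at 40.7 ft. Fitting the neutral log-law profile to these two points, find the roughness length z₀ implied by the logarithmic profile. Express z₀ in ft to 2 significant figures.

Log law: V(z) ∝ ln(z/z₀). With r = V₁/V₂ = 15.3/22.21 = 0.68888,
r · ln(z₂/z₀) = ln(z₁/z₀) ⇒ ln z₀ = (ln z₁ − r·ln z₂)/(1 − r)
ln z₀ = (2.54945 − 0.68888×3.70623) / 0.31112 = -0.0119
z₀ = exp(-0.0119) = 0.9882 ft

z₀ ≈ 0.99 ft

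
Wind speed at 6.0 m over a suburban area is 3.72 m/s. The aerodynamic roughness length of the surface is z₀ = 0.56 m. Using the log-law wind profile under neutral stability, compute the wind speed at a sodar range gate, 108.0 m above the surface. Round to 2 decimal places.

Log law: V(z) ∝ ln(z/z₀), so V₂/V₁ = ln(z₂/z₀) / ln(z₁/z₀).
ln(108.0/0.56) = 5.2619, ln(6.0/0.56) = 2.3716
V₂ = 3.72 × 5.2619/2.3716 = 3.72 × 2.2188 = 8.2538 m/s

8.25 m/s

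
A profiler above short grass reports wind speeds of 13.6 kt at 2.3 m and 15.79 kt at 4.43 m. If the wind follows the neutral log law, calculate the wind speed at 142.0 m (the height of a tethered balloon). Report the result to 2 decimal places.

Log law: V ∝ ln(z/z₀). From the pair, with r = V₁/V₂ = 0.86130,
ln z₀ = (ln z₁ − r·ln z₂)/(1 − r) = (0.8329 − 0.86130×1.4884)/0.13870 = -3.2377 → z₀ = 0.03925 m
V₃ = V₁ · ln(z₃/z₀)/ln(z₁/z₀) = 13.6 × 8.1935/4.0706 = 27.3747 kt

27.37 kt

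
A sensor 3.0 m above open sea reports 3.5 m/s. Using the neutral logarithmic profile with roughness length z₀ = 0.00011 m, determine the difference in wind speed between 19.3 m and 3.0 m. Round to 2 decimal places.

0.64 m/s

Log law: V₂ = V₁ · ln(z₂/z₀)/ln(z₁/z₀) = 3.5 × 12.0751/10.2136 = 4.1379 m/s
ΔV = 4.1379 − 3.5 = 0.6379 m/s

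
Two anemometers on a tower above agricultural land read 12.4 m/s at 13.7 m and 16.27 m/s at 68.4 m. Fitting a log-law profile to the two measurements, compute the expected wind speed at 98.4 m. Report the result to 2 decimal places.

17.15 m/s

Log law: V ∝ ln(z/z₀). From the pair, with r = V₁/V₂ = 0.76214,
ln z₀ = (ln z₁ − r·ln z₂)/(1 − r) = (2.6174 − 0.76214×4.2254)/0.23786 = -2.5348 → z₀ = 0.07928 m
V₃ = V₁ · ln(z₃/z₀)/ln(z₁/z₀) = 12.4 × 7.1238/5.1522 = 17.1453 m/s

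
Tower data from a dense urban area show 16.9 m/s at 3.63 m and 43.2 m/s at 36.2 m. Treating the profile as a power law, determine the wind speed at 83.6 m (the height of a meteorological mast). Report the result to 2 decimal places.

60.79 m/s

First find α: α = ln(V₂/V₁)/ln(z₂/z₁) = ln(43.2/16.9)/ln(36.2/3.63) = 0.93853/2.29983 = 0.4081
Extrapolate from 36.2 m to 83.6 m: V₃ = 43.2 × (83.6/36.2)^0.4081 = 43.2 × 1.4071 = 60.7886 m/s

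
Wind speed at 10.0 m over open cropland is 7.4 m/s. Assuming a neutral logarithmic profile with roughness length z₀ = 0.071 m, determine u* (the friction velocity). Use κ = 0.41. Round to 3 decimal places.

u* ≈ 0.613 m/s

Log law: V(z) = (u*/κ) · ln(z/z₀) ⇒ u* = κ · V / ln(z/z₀)
u* = 0.41 × 7.4 / ln(10.0/0.071) = 0.41 × 7.4 / 4.9477
   = 3.0340 / 4.9477 = 0.6132 m/s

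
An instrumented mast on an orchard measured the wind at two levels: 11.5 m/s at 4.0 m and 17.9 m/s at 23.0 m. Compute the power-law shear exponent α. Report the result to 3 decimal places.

α ≈ 0.253

Power law: V₂/V₁ = (z₂/z₁)^α ⇒ α = ln(V₂/V₁) / ln(z₂/z₁)
α = ln(17.9/11.5) / ln(23.0/4.0) = ln(1.5565) / ln(5.7500)
  = 0.44245 / 1.74920 = 0.25295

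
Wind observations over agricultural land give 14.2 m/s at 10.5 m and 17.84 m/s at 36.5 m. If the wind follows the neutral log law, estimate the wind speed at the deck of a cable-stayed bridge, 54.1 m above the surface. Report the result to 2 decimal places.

Log law: V ∝ ln(z/z₀). From the pair, with r = V₁/V₂ = 0.79596,
ln z₀ = (ln z₁ − r·ln z₂)/(1 − r) = (2.3514 − 0.79596×3.5973)/0.20404 = -2.5091 → z₀ = 0.08134 m
V₃ = V₁ · ln(z₃/z₀)/ln(z₁/z₀) = 14.2 × 6.5000/4.8605 = 18.9897 m/s

18.99 m/s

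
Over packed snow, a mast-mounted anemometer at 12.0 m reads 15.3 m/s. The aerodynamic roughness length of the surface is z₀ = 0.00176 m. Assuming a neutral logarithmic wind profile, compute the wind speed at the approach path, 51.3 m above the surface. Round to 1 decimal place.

17.8 m/s

Log law: V(z) ∝ ln(z/z₀), so V₂/V₁ = ln(z₂/z₀) / ln(z₁/z₀).
ln(51.3/0.00176) = 10.2801, ln(12.0/0.00176) = 8.8273
V₂ = 15.3 × 10.2801/8.8273 = 15.3 × 1.1646 = 17.8180 m/s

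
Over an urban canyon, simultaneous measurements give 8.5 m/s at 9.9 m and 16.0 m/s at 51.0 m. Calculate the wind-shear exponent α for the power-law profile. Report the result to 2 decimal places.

Power law: V₂/V₁ = (z₂/z₁)^α ⇒ α = ln(V₂/V₁) / ln(z₂/z₁)
α = ln(16.0/8.5) / ln(51.0/9.9) = ln(1.8824) / ln(5.1515)
  = 0.63252 / 1.63929 = 0.38585

α ≈ 0.39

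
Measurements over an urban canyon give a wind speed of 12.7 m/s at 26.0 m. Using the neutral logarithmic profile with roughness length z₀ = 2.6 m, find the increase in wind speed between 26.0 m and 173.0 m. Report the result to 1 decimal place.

Log law: V₂ = V₁ · ln(z₂/z₀)/ln(z₁/z₀) = 12.7 × 4.1978/2.3026 = 23.1530 m/s
ΔV = 23.1530 − 12.7 = 10.4530 m/s

10.5 m/s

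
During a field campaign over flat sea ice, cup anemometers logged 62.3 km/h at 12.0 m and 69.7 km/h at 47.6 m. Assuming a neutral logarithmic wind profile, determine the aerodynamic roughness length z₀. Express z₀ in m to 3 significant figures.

Log law: V(z) ∝ ln(z/z₀). With r = V₁/V₂ = 62.3/69.7 = 0.89383,
r · ln(z₂/z₀) = ln(z₁/z₀) ⇒ ln z₀ = (ln z₁ − r·ln z₂)/(1 − r)
ln z₀ = (2.48491 − 0.89383×3.86283) / 0.10617 = -9.1157
z₀ = exp(-9.1157) = 0.0001099 m

z₀ ≈ 0.000110 m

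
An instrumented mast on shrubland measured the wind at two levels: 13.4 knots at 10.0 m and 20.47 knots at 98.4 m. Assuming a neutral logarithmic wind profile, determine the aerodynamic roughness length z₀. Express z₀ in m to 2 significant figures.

z₀ ≈ 0.13 m

Log law: V(z) ∝ ln(z/z₀). With r = V₁/V₂ = 13.4/20.47 = 0.65462,
r · ln(z₂/z₀) = ln(z₁/z₀) ⇒ ln z₀ = (ln z₁ − r·ln z₂)/(1 − r)
ln z₀ = (2.30259 − 0.65462×4.58904) / 0.34538 = -2.0310
z₀ = exp(-2.0310) = 0.1312 m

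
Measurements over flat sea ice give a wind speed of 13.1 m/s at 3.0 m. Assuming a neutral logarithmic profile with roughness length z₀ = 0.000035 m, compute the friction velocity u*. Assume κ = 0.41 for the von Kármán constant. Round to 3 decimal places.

Log law: V(z) = (u*/κ) · ln(z/z₀) ⇒ u* = κ · V / ln(z/z₀)
u* = 0.41 × 13.1 / ln(3.0/0.000035) = 0.41 × 13.1 / 11.3588
   = 5.3710 / 11.3588 = 0.4729 m/s

u* ≈ 0.473 m/s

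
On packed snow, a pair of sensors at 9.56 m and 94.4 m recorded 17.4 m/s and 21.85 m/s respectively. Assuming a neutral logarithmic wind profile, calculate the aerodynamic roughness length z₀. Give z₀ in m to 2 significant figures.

z₀ ≈ 0.0012 m

Log law: V(z) ∝ ln(z/z₀). With r = V₁/V₂ = 17.4/21.85 = 0.79634,
r · ln(z₂/z₀) = ln(z₁/z₀) ⇒ ln z₀ = (ln z₁ − r·ln z₂)/(1 − r)
ln z₀ = (2.25759 − 0.79634×4.54754) / 0.20366 = -6.6964
z₀ = exp(-6.6964) = 0.001235 m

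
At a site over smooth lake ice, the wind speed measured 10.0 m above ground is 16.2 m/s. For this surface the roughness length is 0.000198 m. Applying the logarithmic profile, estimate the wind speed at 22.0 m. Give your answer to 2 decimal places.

17.38 m/s

Log law: V(z) ∝ ln(z/z₀), so V₂/V₁ = ln(z₂/z₀) / ln(z₁/z₀).
ln(22.0/0.000198) = 11.6183, ln(10.0/0.000198) = 10.8298
V₂ = 16.2 × 11.6183/10.8298 = 16.2 × 1.0728 = 17.3794 m/s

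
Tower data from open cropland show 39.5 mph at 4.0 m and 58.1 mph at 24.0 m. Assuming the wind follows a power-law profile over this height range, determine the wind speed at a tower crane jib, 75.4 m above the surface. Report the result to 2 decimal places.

First find α: α = ln(V₂/V₁)/ln(z₂/z₁) = ln(58.1/39.5)/ln(24.0/4.0) = 0.38586/1.79176 = 0.2154
Extrapolate from 24.0 m to 75.4 m: V₃ = 58.1 × (75.4/24.0)^0.2154 = 58.1 × 1.2796 = 74.3434 mph

74.34 mph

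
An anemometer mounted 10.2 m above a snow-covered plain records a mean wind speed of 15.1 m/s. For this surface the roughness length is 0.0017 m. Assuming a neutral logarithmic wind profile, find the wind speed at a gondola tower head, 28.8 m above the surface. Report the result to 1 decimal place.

16.9 m/s

Log law: V(z) ∝ ln(z/z₀), so V₂/V₁ = ln(z₂/z₀) / ln(z₁/z₀).
ln(28.8/0.0017) = 9.7375, ln(10.2/0.0017) = 8.6995
V₂ = 15.1 × 9.7375/8.6995 = 15.1 × 1.1193 = 16.9017 m/s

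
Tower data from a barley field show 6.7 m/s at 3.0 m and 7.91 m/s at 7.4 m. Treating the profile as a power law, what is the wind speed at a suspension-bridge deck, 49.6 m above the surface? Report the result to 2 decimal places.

First find α: α = ln(V₂/V₁)/ln(z₂/z₁) = ln(7.91/6.7)/ln(7.4/3.0) = 0.16602/0.90287 = 0.1839
Extrapolate from 7.4 m to 49.6 m: V₃ = 7.91 × (49.6/7.4)^0.1839 = 7.91 × 1.4188 = 11.2230 m/s

11.22 m/s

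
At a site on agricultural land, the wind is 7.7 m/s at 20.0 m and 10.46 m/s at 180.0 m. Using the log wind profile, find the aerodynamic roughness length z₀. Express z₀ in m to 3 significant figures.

z₀ ≈ 0.0435 m

Log law: V(z) ∝ ln(z/z₀). With r = V₁/V₂ = 7.7/10.46 = 0.73614,
r · ln(z₂/z₀) = ln(z₁/z₀) ⇒ ln z₀ = (ln z₁ − r·ln z₂)/(1 − r)
ln z₀ = (2.99573 − 0.73614×5.19296) / 0.26386 = -3.1342
z₀ = exp(-3.1342) = 0.04353 m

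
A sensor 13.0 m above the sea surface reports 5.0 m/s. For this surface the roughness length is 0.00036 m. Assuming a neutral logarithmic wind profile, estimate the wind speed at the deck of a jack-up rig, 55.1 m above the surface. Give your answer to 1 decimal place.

Log law: V(z) ∝ ln(z/z₀), so V₂/V₁ = ln(z₂/z₀) / ln(z₁/z₀).
ln(55.1/0.00036) = 11.9386, ln(13.0/0.00036) = 10.4944
V₂ = 5.0 × 11.9386/10.4944 = 5.0 × 1.1376 = 5.6881 m/s

5.7 m/s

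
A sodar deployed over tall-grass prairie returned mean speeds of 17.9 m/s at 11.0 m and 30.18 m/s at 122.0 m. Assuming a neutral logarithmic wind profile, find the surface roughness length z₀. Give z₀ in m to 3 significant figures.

Log law: V(z) ∝ ln(z/z₀). With r = V₁/V₂ = 17.9/30.18 = 0.59311,
r · ln(z₂/z₀) = ln(z₁/z₀) ⇒ ln z₀ = (ln z₁ − r·ln z₂)/(1 − r)
ln z₀ = (2.39790 − 0.59311×4.80402) / 0.40689 = -1.1094
z₀ = exp(-1.1094) = 0.3298 m

z₀ ≈ 0.330 m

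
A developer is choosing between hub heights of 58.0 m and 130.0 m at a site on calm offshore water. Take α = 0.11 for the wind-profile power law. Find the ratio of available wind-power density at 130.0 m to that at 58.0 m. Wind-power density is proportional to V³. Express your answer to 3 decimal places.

Speed ratio: V_B/V_A = (z_B/z_A)^α = (130.0/58.0)^0.11 = (2.2414)^0.11 = 1.09284
Power-density ratio: P_B/P_A = (V_B/V_A)³ = (1.09284)³ = 1.30518

1.305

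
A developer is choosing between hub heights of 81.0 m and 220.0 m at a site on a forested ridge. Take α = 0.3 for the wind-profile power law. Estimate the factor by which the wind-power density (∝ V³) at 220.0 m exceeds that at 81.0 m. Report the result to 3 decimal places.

Speed ratio: V_B/V_A = (z_B/z_A)^α = (220.0/81.0)^0.3 = (2.7160)^0.3 = 1.34953
Power-density ratio: P_B/P_A = (V_B/V_A)³ = (1.34953)³ = 2.45779

2.458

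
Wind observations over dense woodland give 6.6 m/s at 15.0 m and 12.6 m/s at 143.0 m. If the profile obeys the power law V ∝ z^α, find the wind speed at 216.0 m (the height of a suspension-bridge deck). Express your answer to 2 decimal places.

14.18 m/s

First find α: α = ln(V₂/V₁)/ln(z₂/z₁) = ln(12.6/6.6)/ln(143.0/15.0) = 0.64663/2.25479 = 0.2868
Extrapolate from 143.0 m to 216.0 m: V₃ = 12.6 × (216.0/143.0)^0.2868 = 12.6 × 1.1256 = 14.1820 m/s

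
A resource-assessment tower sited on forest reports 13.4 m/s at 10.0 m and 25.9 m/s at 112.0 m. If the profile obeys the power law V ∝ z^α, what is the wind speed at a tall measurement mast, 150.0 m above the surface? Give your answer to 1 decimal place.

28.0 m/s

First find α: α = ln(V₂/V₁)/ln(z₂/z₁) = ln(25.9/13.4)/ln(112.0/10.0) = 0.65899/2.41591 = 0.2728
Extrapolate from 112.0 m to 150.0 m: V₃ = 25.9 × (150.0/112.0)^0.2728 = 25.9 × 1.0829 = 28.0483 m/s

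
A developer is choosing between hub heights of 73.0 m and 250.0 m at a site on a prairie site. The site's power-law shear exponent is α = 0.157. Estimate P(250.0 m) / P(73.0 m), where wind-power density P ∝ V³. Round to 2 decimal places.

1.79

Speed ratio: V_B/V_A = (z_B/z_A)^α = (250.0/73.0)^0.157 = (3.4247)^0.157 = 1.21321
Power-density ratio: P_B/P_A = (V_B/V_A)³ = (1.21321)³ = 1.78568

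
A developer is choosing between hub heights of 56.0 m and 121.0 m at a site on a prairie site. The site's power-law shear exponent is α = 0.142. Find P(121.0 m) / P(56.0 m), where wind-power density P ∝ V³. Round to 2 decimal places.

1.39

Speed ratio: V_B/V_A = (z_B/z_A)^α = (121.0/56.0)^0.142 = (2.1607)^0.142 = 1.11561
Power-density ratio: P_B/P_A = (V_B/V_A)³ = (1.11561)³ = 1.38848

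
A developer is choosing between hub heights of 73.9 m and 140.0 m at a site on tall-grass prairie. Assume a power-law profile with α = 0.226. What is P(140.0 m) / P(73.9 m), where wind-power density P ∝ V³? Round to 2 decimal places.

Speed ratio: V_B/V_A = (z_B/z_A)^α = (140.0/73.9)^0.226 = (1.8945)^0.226 = 1.15534
Power-density ratio: P_B/P_A = (V_B/V_A)³ = (1.15534)³ = 1.54218

1.54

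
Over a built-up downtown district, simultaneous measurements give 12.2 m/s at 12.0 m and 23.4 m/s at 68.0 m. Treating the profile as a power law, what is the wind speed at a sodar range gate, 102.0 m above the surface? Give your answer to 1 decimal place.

First find α: α = ln(V₂/V₁)/ln(z₂/z₁) = ln(23.4/12.2)/ln(68.0/12.0) = 0.65130/1.73460 = 0.3755
Extrapolate from 68.0 m to 102.0 m: V₃ = 23.4 × (102.0/68.0)^0.3755 = 23.4 × 1.1644 = 27.2479 m/s

27.2 m/s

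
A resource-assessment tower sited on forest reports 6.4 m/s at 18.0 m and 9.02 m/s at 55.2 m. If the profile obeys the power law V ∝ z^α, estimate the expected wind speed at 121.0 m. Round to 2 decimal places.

11.47 m/s

First find α: α = ln(V₂/V₁)/ln(z₂/z₁) = ln(9.02/6.4)/ln(55.2/18.0) = 0.34315/1.12059 = 0.3062
Extrapolate from 55.2 m to 121.0 m: V₃ = 9.02 × (121.0/55.2)^0.3062 = 9.02 × 1.2717 = 11.4704 m/s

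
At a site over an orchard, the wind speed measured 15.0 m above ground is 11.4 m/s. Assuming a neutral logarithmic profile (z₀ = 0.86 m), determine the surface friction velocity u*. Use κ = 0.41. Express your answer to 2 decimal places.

Log law: V(z) = (u*/κ) · ln(z/z₀) ⇒ u* = κ · V / ln(z/z₀)
u* = 0.41 × 11.4 / ln(15.0/0.86) = 0.41 × 11.4 / 2.8589
   = 4.6740 / 2.8589 = 1.6349 m/s

u* ≈ 1.63 m/s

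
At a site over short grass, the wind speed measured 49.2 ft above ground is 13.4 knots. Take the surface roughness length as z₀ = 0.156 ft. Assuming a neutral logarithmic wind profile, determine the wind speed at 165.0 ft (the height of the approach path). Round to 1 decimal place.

16.2 knots

Log law: V(z) ∝ ln(z/z₀), so V₂/V₁ = ln(z₂/z₀) / ln(z₁/z₀).
ln(165.0/0.156) = 6.9638, ln(49.2/0.156) = 5.7538
V₂ = 13.4 × 6.9638/5.7538 = 13.4 × 1.2103 = 16.2181 knots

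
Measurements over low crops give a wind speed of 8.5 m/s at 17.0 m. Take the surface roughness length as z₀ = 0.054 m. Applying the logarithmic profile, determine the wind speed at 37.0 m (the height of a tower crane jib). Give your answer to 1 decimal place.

Log law: V(z) ∝ ln(z/z₀), so V₂/V₁ = ln(z₂/z₀) / ln(z₁/z₀).
ln(37.0/0.054) = 6.5297, ln(17.0/0.054) = 5.7520
V₂ = 8.5 × 6.5297/5.7520 = 8.5 × 1.1352 = 9.6493 m/s

9.6 m/s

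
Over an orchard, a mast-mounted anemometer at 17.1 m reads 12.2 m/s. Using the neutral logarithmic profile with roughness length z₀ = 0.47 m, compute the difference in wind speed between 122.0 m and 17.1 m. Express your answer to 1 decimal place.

6.7 m/s

Log law: V₂ = V₁ · ln(z₂/z₀)/ln(z₁/z₀) = 12.2 × 5.5590/3.5941 = 18.8699 m/s
ΔV = 18.8699 − 12.2 = 6.6699 m/s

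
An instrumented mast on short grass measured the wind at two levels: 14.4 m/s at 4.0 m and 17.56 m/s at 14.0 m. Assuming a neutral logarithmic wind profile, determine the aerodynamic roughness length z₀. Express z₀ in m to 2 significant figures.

z₀ ≈ 0.013 m

Log law: V(z) ∝ ln(z/z₀). With r = V₁/V₂ = 14.4/17.56 = 0.82005,
r · ln(z₂/z₀) = ln(z₁/z₀) ⇒ ln z₀ = (ln z₁ − r·ln z₂)/(1 − r)
ln z₀ = (1.38629 − 0.82005×2.63906) / 0.17995 = -4.3225
z₀ = exp(-4.3225) = 0.01327 m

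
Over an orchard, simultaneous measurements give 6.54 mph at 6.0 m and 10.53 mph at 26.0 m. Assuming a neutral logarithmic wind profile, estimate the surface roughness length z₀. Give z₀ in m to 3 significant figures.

z₀ ≈ 0.542 m

Log law: V(z) ∝ ln(z/z₀). With r = V₁/V₂ = 6.54/10.53 = 0.62108,
r · ln(z₂/z₀) = ln(z₁/z₀) ⇒ ln z₀ = (ln z₁ − r·ln z₂)/(1 − r)
ln z₀ = (1.79176 − 0.62108×3.25810) / 0.37892 = -0.6117
z₀ = exp(-0.6117) = 0.5424 m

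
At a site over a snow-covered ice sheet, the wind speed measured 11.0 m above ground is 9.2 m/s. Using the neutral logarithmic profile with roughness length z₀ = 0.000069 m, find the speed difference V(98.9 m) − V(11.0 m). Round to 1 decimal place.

Log law: V₂ = V₁ · ln(z₂/z₀)/ln(z₁/z₀) = 9.2 × 14.1755/11.9793 = 10.8867 m/s
ΔV = 10.8867 − 9.2 = 1.6867 m/s

1.7 m/s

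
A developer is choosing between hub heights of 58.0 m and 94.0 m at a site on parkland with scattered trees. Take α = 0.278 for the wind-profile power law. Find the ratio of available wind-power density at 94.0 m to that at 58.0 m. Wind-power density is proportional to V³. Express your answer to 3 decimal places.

Speed ratio: V_B/V_A = (z_B/z_A)^α = (94.0/58.0)^0.278 = (1.6207)^0.278 = 1.14366
Power-density ratio: P_B/P_A = (V_B/V_A)³ = (1.14366)³ = 1.49586

1.496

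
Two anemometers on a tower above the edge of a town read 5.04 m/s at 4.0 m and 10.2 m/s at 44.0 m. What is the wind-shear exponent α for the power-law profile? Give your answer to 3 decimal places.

α ≈ 0.294

Power law: V₂/V₁ = (z₂/z₁)^α ⇒ α = ln(V₂/V₁) / ln(z₂/z₁)
α = ln(10.2/5.04) / ln(44.0/4.0) = ln(2.0238) / ln(11.0000)
  = 0.70498 / 2.39790 = 0.29400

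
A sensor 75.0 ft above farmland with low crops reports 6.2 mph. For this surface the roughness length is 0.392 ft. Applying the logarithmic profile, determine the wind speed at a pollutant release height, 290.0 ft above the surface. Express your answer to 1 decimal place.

7.8 mph

Log law: V(z) ∝ ln(z/z₀), so V₂/V₁ = ln(z₂/z₀) / ln(z₁/z₀).
ln(290.0/0.392) = 6.6064, ln(75.0/0.392) = 5.2540
V₂ = 6.2 × 6.6064/5.2540 = 6.2 × 1.2574 = 7.7959 mph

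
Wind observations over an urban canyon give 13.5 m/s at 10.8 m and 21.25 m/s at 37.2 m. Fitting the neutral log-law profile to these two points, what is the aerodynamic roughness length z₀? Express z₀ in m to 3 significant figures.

z₀ ≈ 1.25 m

Log law: V(z) ∝ ln(z/z₀). With r = V₁/V₂ = 13.5/21.25 = 0.63529,
r · ln(z₂/z₀) = ln(z₁/z₀) ⇒ ln z₀ = (ln z₁ − r·ln z₂)/(1 − r)
ln z₀ = (2.37955 − 0.63529×3.61631) / 0.36471 = 0.2252
z₀ = exp(0.2252) = 1.253 m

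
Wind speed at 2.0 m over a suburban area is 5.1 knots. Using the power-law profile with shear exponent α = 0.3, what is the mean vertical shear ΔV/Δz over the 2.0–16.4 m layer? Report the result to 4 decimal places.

0.3116 knots/m

Power law: V₂ = V₁ · (z₂/z₁)^α = 5.1 × (8.2000)^0.3 = 9.5877 knots
ΔV/Δz = (9.5877 − 5.1)/(16.4 − 2.0) = 4.4877/14.4000 = 0.31165 knots/m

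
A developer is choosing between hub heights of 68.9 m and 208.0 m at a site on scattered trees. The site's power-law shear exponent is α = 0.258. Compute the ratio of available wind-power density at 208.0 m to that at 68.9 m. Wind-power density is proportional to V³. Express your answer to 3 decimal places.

Speed ratio: V_B/V_A = (z_B/z_A)^α = (208.0/68.9)^0.258 = (3.0189)^0.258 = 1.32984
Power-density ratio: P_B/P_A = (V_B/V_A)³ = (1.32984)³ = 2.35179

2.352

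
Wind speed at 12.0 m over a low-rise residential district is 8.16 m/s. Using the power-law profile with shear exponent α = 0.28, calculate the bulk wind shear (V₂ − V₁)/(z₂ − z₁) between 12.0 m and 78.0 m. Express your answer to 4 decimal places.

0.0852 m/s/m

Power law: V₂ = V₁ · (z₂/z₁)^α = 8.16 × (6.5000)^0.28 = 13.7818 m/s
ΔV/Δz = (13.7818 − 8.16)/(78.0 − 12.0) = 5.6218/66.0000 = 0.08518 m/s/m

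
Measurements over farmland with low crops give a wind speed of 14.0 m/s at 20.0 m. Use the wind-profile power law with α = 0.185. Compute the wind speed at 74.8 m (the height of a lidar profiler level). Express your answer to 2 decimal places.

Power-law profile: V₂ = V₁ · (z₂/z₁)^α
V₂ = 14.0 × (74.8/20.0)^0.185 = 14.0 × (3.7400)^0.185
    = 14.0 × 1.2764 = 17.8694 m/s

17.87 m/s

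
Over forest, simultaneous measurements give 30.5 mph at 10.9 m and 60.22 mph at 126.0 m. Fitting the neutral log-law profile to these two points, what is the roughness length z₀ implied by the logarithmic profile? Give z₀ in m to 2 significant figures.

Log law: V(z) ∝ ln(z/z₀). With r = V₁/V₂ = 30.5/60.22 = 0.50648,
r · ln(z₂/z₀) = ln(z₁/z₀) ⇒ ln z₀ = (ln z₁ − r·ln z₂)/(1 − r)
ln z₀ = (2.38876 − 0.50648×4.83628) / 0.49352 = -0.1230
z₀ = exp(-0.1230) = 0.8843 m

z₀ ≈ 0.88 m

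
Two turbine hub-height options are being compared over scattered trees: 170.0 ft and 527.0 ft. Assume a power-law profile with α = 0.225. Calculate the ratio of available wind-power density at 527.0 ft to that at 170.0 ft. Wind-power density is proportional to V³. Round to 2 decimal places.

Speed ratio: V_B/V_A = (z_B/z_A)^α = (527.0/170.0)^0.225 = (3.1000)^0.225 = 1.28990
Power-density ratio: P_B/P_A = (V_B/V_A)³ = (1.28990)³ = 2.14619

2.15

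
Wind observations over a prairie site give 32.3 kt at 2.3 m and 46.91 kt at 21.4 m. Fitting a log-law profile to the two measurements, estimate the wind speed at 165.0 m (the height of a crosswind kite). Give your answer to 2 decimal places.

60.29 kt

Log law: V ∝ ln(z/z₀). From the pair, with r = V₁/V₂ = 0.68855,
ln z₀ = (ln z₁ − r·ln z₂)/(1 − r) = (0.8329 − 0.68855×3.0634)/0.31145 = -4.0983 → z₀ = 0.01660 m
V₃ = V₁ · ln(z₃/z₀)/ln(z₁/z₀) = 32.3 × 9.2042/4.9312 = 60.2890 kt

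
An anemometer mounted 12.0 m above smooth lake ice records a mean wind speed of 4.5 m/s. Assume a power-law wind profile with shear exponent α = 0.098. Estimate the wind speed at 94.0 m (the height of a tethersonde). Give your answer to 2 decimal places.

Power-law profile: V₂ = V₁ · (z₂/z₁)^α
V₂ = 4.5 × (94.0/12.0)^0.098 = 4.5 × (7.8333)^0.098
    = 4.5 × 1.2235 = 5.5058 m/s

5.51 m/s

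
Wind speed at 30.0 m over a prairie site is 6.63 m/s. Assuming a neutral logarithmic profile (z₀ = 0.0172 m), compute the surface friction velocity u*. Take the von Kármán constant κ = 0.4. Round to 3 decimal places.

Log law: V(z) = (u*/κ) · ln(z/z₀) ⇒ u* = κ · V / ln(z/z₀)
u* = 0.4 × 6.63 / ln(30.0/0.0172) = 0.4 × 6.63 / 7.4640
   = 2.6520 / 7.4640 = 0.3553 m/s

u* ≈ 0.355 m/s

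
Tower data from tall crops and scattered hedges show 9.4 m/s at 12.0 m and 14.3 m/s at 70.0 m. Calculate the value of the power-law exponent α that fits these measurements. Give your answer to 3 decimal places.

α ≈ 0.238

Power law: V₂/V₁ = (z₂/z₁)^α ⇒ α = ln(V₂/V₁) / ln(z₂/z₁)
α = ln(14.3/9.4) / ln(70.0/12.0) = ln(1.5213) / ln(5.8333)
  = 0.41955 / 1.76359 = 0.23790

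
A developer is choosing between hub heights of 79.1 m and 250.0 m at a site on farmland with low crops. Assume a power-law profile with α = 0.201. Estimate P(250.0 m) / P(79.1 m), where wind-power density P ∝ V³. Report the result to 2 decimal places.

Speed ratio: V_B/V_A = (z_B/z_A)^α = (250.0/79.1)^0.201 = (3.1606)^0.201 = 1.26024
Power-density ratio: P_B/P_A = (V_B/V_A)³ = (1.26024)³ = 2.00151

2.00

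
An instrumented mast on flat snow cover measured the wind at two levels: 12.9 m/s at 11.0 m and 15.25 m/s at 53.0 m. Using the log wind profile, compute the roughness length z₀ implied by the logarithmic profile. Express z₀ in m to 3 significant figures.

Log law: V(z) ∝ ln(z/z₀). With r = V₁/V₂ = 12.9/15.25 = 0.84590,
r · ln(z₂/z₀) = ln(z₁/z₀) ⇒ ln z₀ = (ln z₁ − r·ln z₂)/(1 − r)
ln z₀ = (2.39790 − 0.84590×3.97029) / 0.15410 = -6.2336
z₀ = exp(-6.2336) = 0.001962 m

z₀ ≈ 0.00196 m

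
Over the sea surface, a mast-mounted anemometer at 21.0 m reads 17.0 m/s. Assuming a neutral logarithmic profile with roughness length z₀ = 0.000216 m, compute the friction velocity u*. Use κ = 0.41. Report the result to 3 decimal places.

Log law: V(z) = (u*/κ) · ln(z/z₀) ⇒ u* = κ · V / ln(z/z₀)
u* = 0.41 × 17.0 / ln(21.0/0.000216) = 0.41 × 17.0 / 11.4848
   = 6.9700 / 11.4848 = 0.6069 m/s

u* ≈ 0.607 m/s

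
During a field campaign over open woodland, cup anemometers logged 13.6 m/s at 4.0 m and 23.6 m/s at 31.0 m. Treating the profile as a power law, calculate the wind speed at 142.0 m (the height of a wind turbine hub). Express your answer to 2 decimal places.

35.55 m/s

First find α: α = ln(V₂/V₁)/ln(z₂/z₁) = ln(23.6/13.6)/ln(31.0/4.0) = 0.55118/2.04769 = 0.2692
Extrapolate from 31.0 m to 142.0 m: V₃ = 23.6 × (142.0/31.0)^0.2692 = 23.6 × 1.5063 = 35.5479 m/s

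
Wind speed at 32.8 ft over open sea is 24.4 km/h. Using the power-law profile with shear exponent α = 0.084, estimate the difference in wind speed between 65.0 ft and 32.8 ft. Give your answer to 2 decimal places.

1.44 km/h

Power law: V₂ = V₁ · (z₂/z₁)^α = 24.4 × (1.9817)^0.084 = 25.8429 km/h
ΔV = 25.8429 − 24.4 = 1.4429 km/h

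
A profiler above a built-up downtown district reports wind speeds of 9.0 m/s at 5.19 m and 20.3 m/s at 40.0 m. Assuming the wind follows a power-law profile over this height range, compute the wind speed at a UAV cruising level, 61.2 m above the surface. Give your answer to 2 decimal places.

24.05 m/s

First find α: α = ln(V₂/V₁)/ln(z₂/z₁) = ln(20.3/9.0)/ln(40.0/5.19) = 0.81340/2.04215 = 0.3983
Extrapolate from 40.0 m to 61.2 m: V₃ = 20.3 × (61.2/40.0)^0.3983 = 20.3 × 1.1846 = 24.0469 m/s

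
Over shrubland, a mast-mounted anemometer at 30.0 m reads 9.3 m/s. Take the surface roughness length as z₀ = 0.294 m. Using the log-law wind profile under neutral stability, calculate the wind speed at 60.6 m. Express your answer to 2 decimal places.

10.71 m/s

Log law: V(z) ∝ ln(z/z₀), so V₂/V₁ = ln(z₂/z₀) / ln(z₁/z₀).
ln(60.6/0.294) = 5.3285, ln(30.0/0.294) = 4.6254
V₂ = 9.3 × 5.3285/4.6254 = 9.3 × 1.1520 = 10.7137 m/s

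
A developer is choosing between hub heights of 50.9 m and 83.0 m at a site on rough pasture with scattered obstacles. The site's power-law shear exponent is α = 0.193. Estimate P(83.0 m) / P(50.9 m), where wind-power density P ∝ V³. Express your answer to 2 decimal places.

Speed ratio: V_B/V_A = (z_B/z_A)^α = (83.0/50.9)^0.193 = (1.6306)^0.193 = 1.09897
Power-density ratio: P_B/P_A = (V_B/V_A)³ = (1.09897)³ = 1.32726

1.33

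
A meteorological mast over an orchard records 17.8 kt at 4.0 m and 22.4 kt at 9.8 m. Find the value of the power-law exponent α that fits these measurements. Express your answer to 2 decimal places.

α ≈ 0.26

Power law: V₂/V₁ = (z₂/z₁)^α ⇒ α = ln(V₂/V₁) / ln(z₂/z₁)
α = ln(22.4/17.8) / ln(9.8/4.0) = ln(1.2584) / ln(2.4500)
  = 0.22986 / 0.89609 = 0.25652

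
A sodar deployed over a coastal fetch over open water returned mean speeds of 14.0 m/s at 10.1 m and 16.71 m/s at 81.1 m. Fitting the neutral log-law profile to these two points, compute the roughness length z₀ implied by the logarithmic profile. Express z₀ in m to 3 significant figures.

z₀ ≈ 0.000214 m

Log law: V(z) ∝ ln(z/z₀). With r = V₁/V₂ = 14.0/16.71 = 0.83782,
r · ln(z₂/z₀) = ln(z₁/z₀) ⇒ ln z₀ = (ln z₁ − r·ln z₂)/(1 − r)
ln z₀ = (2.31254 − 0.83782×4.39568) / 0.16218 = -8.4491
z₀ = exp(-8.4491) = 0.0002141 m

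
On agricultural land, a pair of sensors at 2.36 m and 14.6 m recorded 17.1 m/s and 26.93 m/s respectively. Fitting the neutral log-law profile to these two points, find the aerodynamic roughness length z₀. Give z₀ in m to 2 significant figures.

Log law: V(z) ∝ ln(z/z₀). With r = V₁/V₂ = 17.1/26.93 = 0.63498,
r · ln(z₂/z₀) = ln(z₁/z₀) ⇒ ln z₀ = (ln z₁ − r·ln z₂)/(1 − r)
ln z₀ = (0.85866 − 0.63498×2.68102) / 0.36502 = -2.3115
z₀ = exp(-2.3115) = 0.09912 m

z₀ ≈ 0.099 m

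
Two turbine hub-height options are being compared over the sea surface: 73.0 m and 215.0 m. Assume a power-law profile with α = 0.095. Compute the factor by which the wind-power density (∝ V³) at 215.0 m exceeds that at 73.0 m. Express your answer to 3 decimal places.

1.360

Speed ratio: V_B/V_A = (z_B/z_A)^α = (215.0/73.0)^0.095 = (2.9452)^0.095 = 1.10807
Power-density ratio: P_B/P_A = (V_B/V_A)³ = (1.10807)³ = 1.36050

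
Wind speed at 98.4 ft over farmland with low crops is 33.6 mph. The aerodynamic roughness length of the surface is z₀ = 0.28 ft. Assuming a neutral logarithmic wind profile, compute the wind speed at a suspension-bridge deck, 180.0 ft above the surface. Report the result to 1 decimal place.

Log law: V(z) ∝ ln(z/z₀), so V₂/V₁ = ln(z₂/z₀) / ln(z₁/z₀).
ln(180.0/0.28) = 6.4659, ln(98.4/0.28) = 5.8620
V₂ = 33.6 × 6.4659/5.8620 = 33.6 × 1.1030 = 37.0615 mph

37.1 mph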